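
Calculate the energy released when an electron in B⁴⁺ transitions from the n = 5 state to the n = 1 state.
326.5368 eV

The energy levels are E_n = -13.6057 Z² eV / n².

Energy at n = 5: E_5 = -13.6057 × 5² / 5² = -13.6057000 eV
Energy at n = 1: E_1 = -13.6057 × 5² / 1² = -340.1425000 eV

For emission (electron falling to lower state), the photon energy is:
E_photon = E_5 - E_1 = |-13.6057000 - (-340.1425000)|
E_photon = 326.5368 eV

This energy is carried away by the emitted photon.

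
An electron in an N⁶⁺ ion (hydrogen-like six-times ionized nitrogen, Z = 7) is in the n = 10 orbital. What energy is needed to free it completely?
6.66679 eV

The ionization energy is the energy needed to remove the electron completely (n → ∞).

For a hydrogen-like ion with Z = 7, E_n = -13.6057 Z² / n² eV.

At n = 10: E_10 = -13.6057 × 7² / 10² = -6.66679300 eV
At n = ∞: E_∞ = 0 eV

Ionization energy = E_∞ - E_10 = 0 - (-6.66679300) = 6.66679300 eV
Ionization energy ≈ 6.66679 eV

This is also called the binding energy of the electron in state n = 10.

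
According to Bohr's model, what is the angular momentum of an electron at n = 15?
1.582e-33 J·s (or 15ℏ)

In the Bohr model, angular momentum is quantized:
L = nℏ

where ℏ = h/(2π) = 1.05457e-34 J·s

For n = 15:
L = 15 × 1.05457e-34 J·s
L = 1.582e-33 J·s

This can also be written as L = 15ℏ.
The angular momentum is an integer multiple of the reduced Planck constant.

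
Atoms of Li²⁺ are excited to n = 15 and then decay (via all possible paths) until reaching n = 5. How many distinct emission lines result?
55

The electron can occupy levels n = 5, 6, ..., 15 during de-excitation — that is m = 15 - 5 + 1 = 11 distinct levels.

The number of distinct spectral lines equals the number of ways to choose 2 of these m levels (each pair gives one possible emission transition):

Number of lines = m(m-1)/2 = 11×10/2 = 55

These correspond to all possible transitions between the 11 levels:
15 → 14, 15 → 13, 15 → 12, 15 → 11, 15 → 10, 15 → 9, 15 → 8, 15 → 7...

Each transition produces a photon with a unique energy (and thus wavelength). This count does not depend on Z.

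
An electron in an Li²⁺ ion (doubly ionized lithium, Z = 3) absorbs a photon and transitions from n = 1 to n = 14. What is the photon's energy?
121.83 eV

The energy levels of a hydrogen-like atom are E_n = -13.6057 Z² eV / n².

Energy at n = 1: E_1 = -13.6057 × 3² / 1² = -122.45130 eV
Energy at n = 14: E_14 = -13.6057 × 3² / 14² = -0.62475 eV

The excitation energy is the difference:
ΔE = E_14 - E_1
ΔE = -0.62475 - (-122.45130)
ΔE = 121.83 eV

Since this is positive, energy must be absorbed (photon absorption).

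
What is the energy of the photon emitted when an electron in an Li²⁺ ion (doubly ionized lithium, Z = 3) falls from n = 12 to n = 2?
29.762 eV

The energy levels are E_n = -13.6057 Z² eV / n².

Energy at n = 12: E_12 = -13.6057 × 3² / 12² = -0.850356 eV
Energy at n = 2: E_2 = -13.6057 × 3² / 2² = -30.612825 eV

For emission (electron falling to lower state), the photon energy is:
E_photon = E_12 - E_2 = |-0.850356 - (-30.612825)|
E_photon = 29.762 eV

This energy is carried away by the emitted photon.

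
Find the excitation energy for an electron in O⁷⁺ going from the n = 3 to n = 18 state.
94.064099 eV

The energy levels of a hydrogen-like atom are E_n = -13.6057 Z² eV / n².

Energy at n = 3: E_3 = -13.6057 × 8² / 3² = -96.751644444 eV
Energy at n = 18: E_18 = -13.6057 × 8² / 18² = -2.687545679 eV

The excitation energy is the difference:
ΔE = E_18 - E_3
ΔE = -2.687545679 - (-96.751644444)
ΔE = 94.064099 eV

Since this is positive, energy must be absorbed (photon absorption).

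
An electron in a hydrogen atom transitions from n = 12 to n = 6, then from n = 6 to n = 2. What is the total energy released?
3.306941 eV

The energy levels of hydrogen are E_n = -13.6057 / n² eV.

First transition (12 → 6):
ΔE₁ = |E_6 - E_12|
ΔE₁ = |-0.377936111111 - (-0.094484027778)| = 0.283452083 eV

Second transition (6 → 2):
ΔE₂ = |E_2 - E_6|
ΔE₂ = |-3.401425000000 - (-0.377936111111)| = 3.023488889 eV

Total energy released:
E_total = ΔE₁ + ΔE₂ = 0.283452083 + 3.023488889 = 3.306941 eV

Note: This equals the direct transition 12 → 2: 3.306941 eV ✓
Energy is conserved regardless of the path taken.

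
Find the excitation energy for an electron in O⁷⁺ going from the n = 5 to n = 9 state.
24.08 eV

The energy levels of a hydrogen-like atom are E_n = -13.6057 Z² eV / n².

Energy at n = 5: E_5 = -13.6057 × 8² / 5² = -34.83059 eV
Energy at n = 9: E_9 = -13.6057 × 8² / 9² = -10.75018 eV

The excitation energy is the difference:
ΔE = E_9 - E_5
ΔE = -10.75018 - (-34.83059)
ΔE = 24.08 eV

Since this is positive, energy must be absorbed (photon absorption).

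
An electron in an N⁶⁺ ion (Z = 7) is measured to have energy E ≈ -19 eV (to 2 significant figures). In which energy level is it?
n = 6

The exact energy levels follow E_n = -13.6057 Z² / n² eV with Z = 7.

The measured value (-19 eV) is reported to only 2 significant figures, so we must test candidate n values and see which one matches to that precision.

Candidate energies:
  n = 4:  E = -13.6057 × 7² / 4² = -41.66746 eV
  n = 5:  E = -13.6057 × 7² / 5² = -26.66717 eV
  n = 6:  E = -13.6057 × 7² / 6² = -18.51887 eV  ← matches
  n = 7:  E = -13.6057 × 7² / 7² = -13.60570 eV
  n = 8:  E = -13.6057 × 7² / 8² = -10.41686 eV

Checking against the measurement of -19 eV (2 sig figs), only n = 6 agrees:
E_6 = -18.51887 eV, which rounds to -19 eV ✓

Therefore n = 6.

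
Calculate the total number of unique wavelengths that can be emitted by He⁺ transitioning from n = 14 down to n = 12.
3

The electron can occupy levels n = 12, 13, ..., 14 during de-excitation — that is m = 14 - 12 + 1 = 3 distinct levels.

The number of distinct spectral lines equals the number of ways to choose 2 of these m levels (each pair gives one possible emission transition):

Number of lines = m(m-1)/2 = 3×2/2 = 3

These correspond to all possible transitions between the 3 levels:
14 → 13, 14 → 12, 13 → 12

Each transition produces a photon with a unique energy (and thus wavelength). This count does not depend on Z.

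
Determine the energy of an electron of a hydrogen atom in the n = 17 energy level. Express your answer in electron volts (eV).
-0.05 eV

The energy levels of a hydrogen-like atom are given by:
E_n = -13.6057 eV / n²

For n = 17:
E_17 = -13.6057 eV / 17²
E_17 = -13.6057 eV / 289
E_17 = -0.05 eV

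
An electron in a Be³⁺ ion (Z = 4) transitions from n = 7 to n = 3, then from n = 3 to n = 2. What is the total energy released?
49.9801 eV

The energy levels of Be³⁺ are E_n = -13.6057 × 4² / n² eV.

First transition (7 → 3):
ΔE₁ = |E_3 - E_7|
ΔE₁ = |-24.1879111111 - (-4.4426775510)| = 19.7452336 eV

Second transition (3 → 2):
ΔE₂ = |E_2 - E_3|
ΔE₂ = |-54.4228000000 - (-24.1879111111)| = 30.2348889 eV

Total energy released:
E_total = ΔE₁ + ΔE₂ = 19.7452336 + 30.2348889 = 49.9801 eV

Note: This equals the direct transition 7 → 2: 49.9801 eV ✓
Energy is conserved regardless of the path taken.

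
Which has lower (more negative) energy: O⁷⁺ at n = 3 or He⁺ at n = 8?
O⁷⁺ at n = 3 (E = -96.75 eV)

Using E_n = -13.6057 Z² / n² eV:

O⁷⁺ (Z = 8) at n = 3:
E = -13.6057 × 8² / 3² = -13.6057 × 64 / 9 = -96.75164 eV

He⁺ (Z = 2) at n = 8:
E = -13.6057 × 2² / 8² = -13.6057 × 4 / 64 = -0.85036 eV

Since -96.75164 eV < -0.85036 eV,
O⁷⁺ at n = 3 is more tightly bound (requires more energy to ionize).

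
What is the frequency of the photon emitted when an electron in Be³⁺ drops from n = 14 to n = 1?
5.23690e+16 Hz

First, find the transition energy:
E_14 = -13.6057 × 4² / 14² = -1.11066939 eV
E_1 = -13.6057 × 4² / 1² = -217.69120000 eV
|ΔE| = |E_1 - E_14| = 216.58053061 eV

Convert to Joules: E = 216.58053061 eV × (1.602177 × 10⁻¹⁹ J/eV) = 3.4700034e-17 J

Using E = hf:
f = E/h = 3.4700034e-17 J / (6.62607 × 10⁻³⁴ J·s)
f = 5.23690e+16 Hz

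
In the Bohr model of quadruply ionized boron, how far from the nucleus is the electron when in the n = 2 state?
0.0423 nm (or 0.4233 Å)

The Bohr radius formula is:
r_n = n² a₀ / Z

where a₀ = 0.0529177 nm is the Bohr radius.

For B⁴⁺ (Z = 5) at n = 2:
r_2 = 2² × 0.0529177 nm / 5
r_2 = 4 × 0.0529177 nm / 5
r_2 = 0.21167 nm / 5
r_2 = 0.0423 nm

The electron orbits at approximately 0.0423 nm from the nucleus.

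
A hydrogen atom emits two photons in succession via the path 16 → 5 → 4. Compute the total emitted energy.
0.797209 eV

The energy levels of hydrogen are E_n = -13.6057 / n² eV.

First transition (16 → 5):
ΔE₁ = |E_5 - E_16|
ΔE₁ = |-0.544228000000 - (-0.053147265625)| = 0.491080734 eV

Second transition (5 → 4):
ΔE₂ = |E_4 - E_5|
ΔE₂ = |-0.850356250000 - (-0.544228000000)| = 0.306128250 eV

Total energy released:
E_total = ΔE₁ + ΔE₂ = 0.491080734 + 0.306128250 = 0.797209 eV

Note: This equals the direct transition 16 → 4: 0.797209 eV ✓
Energy is conserved regardless of the path taken.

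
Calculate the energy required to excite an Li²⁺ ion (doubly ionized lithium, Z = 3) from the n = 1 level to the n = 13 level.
121.73 eV

The energy levels of a hydrogen-like atom are E_n = -13.6057 Z² eV / n².

Energy at n = 1: E_1 = -13.6057 × 3² / 1² = -122.45130 eV
Energy at n = 13: E_13 = -13.6057 × 3² / 13² = -0.72456 eV

The excitation energy is the difference:
ΔE = E_13 - E_1
ΔE = -0.72456 - (-122.45130)
ΔE = 121.73 eV

Since this is positive, energy must be absorbed (photon absorption).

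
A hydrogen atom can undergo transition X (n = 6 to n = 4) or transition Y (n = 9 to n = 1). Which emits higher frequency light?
9 → 1

Calculate the energy for each transition:

Transition 6 → 4:
ΔE₁ = |E_4 - E_6| = |-13.6057/4² - (-13.6057/6²)|
ΔE₁ = |-0.850356250 - (-0.377936111)| = 0.472420 eV

Transition 9 → 1:
ΔE₂ = |E_1 - E_9| = |-13.6057/1² - (-13.6057/9²)|
ΔE₂ = |-13.605700000 - (-0.167971605)| = 13.437728 eV

Since 13.437728 eV > 0.472420 eV, the transition 9 → 1 emits the more energetic photon.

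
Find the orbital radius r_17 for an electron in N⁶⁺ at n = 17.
2.18475 nm (or 21.84746 Å)

The Bohr radius formula is:
r_n = n² a₀ / Z

where a₀ = 0.05291772 nm is the Bohr radius.

For N⁶⁺ (Z = 7) at n = 17:
r_17 = 17² × 0.05291772 nm / 7
r_17 = 289 × 0.05291772 nm / 7
r_17 = 15.293221 nm / 7
r_17 = 2.18475 nm

The electron orbits at approximately 2.18475 nm from the nucleus.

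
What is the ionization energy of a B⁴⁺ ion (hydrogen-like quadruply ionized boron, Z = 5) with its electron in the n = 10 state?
3.4014 eV

The ionization energy is the energy needed to remove the electron completely (n → ∞).

For a hydrogen-like ion with Z = 5, E_n = -13.6057 Z² / n² eV.

At n = 10: E_10 = -13.6057 × 5² / 10² = -3.4014250 eV
At n = ∞: E_∞ = 0 eV

Ionization energy = E_∞ - E_10 = 0 - (-3.4014250) = 3.4014250 eV
Ionization energy ≈ 3.4014 eV

This is also called the binding energy of the electron in state n = 10.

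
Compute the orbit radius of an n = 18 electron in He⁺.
8.5727 nm (or 85.7267 Å)

The Bohr radius formula is:
r_n = n² a₀ / Z

where a₀ = 0.0529177 nm is the Bohr radius.

For He⁺ (Z = 2) at n = 18:
r_18 = 18² × 0.0529177 nm / 2
r_18 = 324 × 0.0529177 nm / 2
r_18 = 17.14533 nm / 2
r_18 = 8.5727 nm

The electron orbits at approximately 8.5727 nm from the nucleus.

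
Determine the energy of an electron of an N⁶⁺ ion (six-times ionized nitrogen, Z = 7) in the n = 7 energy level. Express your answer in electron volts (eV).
-13.6057 eV

The energy levels of a hydrogen-like atom are given by:
E_n = -13.6057 Z² / n² eV  (with Z = 7 for N⁶⁺)

For n = 7:
E_7 = -13.6057 × 7² / 7²
E_7 = -13.6057 × 49 / 49
E_7 = -13.6057 eV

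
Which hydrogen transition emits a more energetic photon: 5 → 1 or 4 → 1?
5 → 1

Calculate the energy for each transition:

Transition 5 → 1:
ΔE₁ = |E_1 - E_5| = |-13.6057/1² - (-13.6057/5²)|
ΔE₁ = |-13.6057000000 - (-0.5442280000)| = 13.0614720 eV

Transition 4 → 1:
ΔE₂ = |E_1 - E_4| = |-13.6057/1² - (-13.6057/4²)|
ΔE₂ = |-13.6057000000 - (-0.8503562500)| = 12.7553438 eV

Since 13.0614720 eV > 12.7553438 eV, the transition 5 → 1 emits the more energetic photon.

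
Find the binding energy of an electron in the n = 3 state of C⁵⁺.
54.423 eV

The ionization energy is the energy needed to remove the electron completely (n → ∞).

For a hydrogen-like ion with Z = 6, E_n = -13.6057 Z² / n² eV.

At n = 3: E_3 = -13.6057 × 6² / 3² = -54.422800 eV
At n = ∞: E_∞ = 0 eV

Ionization energy = E_∞ - E_3 = 0 - (-54.422800) = 54.422800 eV
Ionization energy ≈ 54.423 eV

This is also called the binding energy of the electron in state n = 3.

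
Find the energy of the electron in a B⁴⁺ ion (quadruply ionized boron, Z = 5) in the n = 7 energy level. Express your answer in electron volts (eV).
-6.9417 eV

The energy levels of a hydrogen-like atom are given by:
E_n = -13.6057 Z² / n² eV  (with Z = 5 for B⁴⁺)

For n = 7:
E_7 = -13.6057 × 5² / 7²
E_7 = -13.6057 × 25 / 49
E_7 = -6.9417 eV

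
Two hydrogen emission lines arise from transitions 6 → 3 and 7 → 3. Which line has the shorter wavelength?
7 → 3

Calculate the energy for each transition:

Transition 6 → 3:
ΔE₁ = |E_3 - E_6| = |-13.6057/3² - (-13.6057/6²)|
ΔE₁ = |-1.51174444 - (-0.37793611)| = 1.13381 eV

Transition 7 → 3:
ΔE₂ = |E_3 - E_7| = |-13.6057/3² - (-13.6057/7²)|
ΔE₂ = |-1.51174444 - (-0.27766735)| = 1.23408 eV

Since 1.23408 eV > 1.13381 eV, the transition 7 → 3 emits the more energetic photon.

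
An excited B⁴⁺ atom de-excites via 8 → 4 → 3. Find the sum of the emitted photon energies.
32.479 eV

The energy levels of B⁴⁺ are E_n = -13.6057 × 5² / n² eV.

First transition (8 → 4):
ΔE₁ = |E_4 - E_8|
ΔE₁ = |-21.258906250 - (-5.314726563)| = 15.944180 eV

Second transition (4 → 3):
ΔE₂ = |E_3 - E_4|
ΔE₂ = |-37.793611111 - (-21.258906250)| = 16.534705 eV

Total energy released:
E_total = ΔE₁ + ΔE₂ = 15.944180 + 16.534705 = 32.479 eV

Note: This equals the direct transition 8 → 3: 32.479 eV ✓
Energy is conserved regardless of the path taken.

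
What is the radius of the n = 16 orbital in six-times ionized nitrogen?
1.935277 nm (or 19.352767 Å)

The Bohr radius formula is:
r_n = n² a₀ / Z

where a₀ = 0.052917721 nm is the Bohr radius.

For N⁶⁺ (Z = 7) at n = 16:
r_16 = 16² × 0.052917721 nm / 7
r_16 = 256 × 0.052917721 nm / 7
r_16 = 13.5469366 nm / 7
r_16 = 1.935277 nm

The electron orbits at approximately 1.935277 nm from the nucleus.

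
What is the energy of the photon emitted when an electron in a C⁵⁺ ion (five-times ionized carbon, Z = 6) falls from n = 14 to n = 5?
17.09320 eV

The energy levels are E_n = -13.6057 Z² eV / n².

Energy at n = 14: E_14 = -13.6057 × 6² / 14² = -2.49900612 eV
Energy at n = 5: E_5 = -13.6057 × 6² / 5² = -19.59220800 eV

For emission (electron falling to lower state), the photon energy is:
E_photon = E_14 - E_5 = |-2.49900612 - (-19.59220800)|
E_photon = 17.09320 eV

This energy is carried away by the emitted photon.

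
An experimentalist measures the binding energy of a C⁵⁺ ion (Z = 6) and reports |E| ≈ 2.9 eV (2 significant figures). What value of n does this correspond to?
n = 13

The exact energy levels follow E_n = -13.6057 Z² / n² eV with Z = 6.

The measured value (-2.9 eV) is reported to only 2 significant figures, so we must test candidate n values and see which one matches to that precision.

Candidate energies:
  n = 11:  E = -13.6057 × 6² / 11² = -4.04798 eV
  n = 12:  E = -13.6057 × 6² / 12² = -3.40143 eV
  n = 13:  E = -13.6057 × 6² / 13² = -2.89826 eV  ← matches
  n = 14:  E = -13.6057 × 6² / 14² = -2.49901 eV
  n = 15:  E = -13.6057 × 6² / 15² = -2.17691 eV

Checking against the measurement of -2.9 eV (2 sig figs), only n = 13 agrees:
E_13 = -2.89826 eV, which rounds to -2.9 eV ✓

Therefore n = 13.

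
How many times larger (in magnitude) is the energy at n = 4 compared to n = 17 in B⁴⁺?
18.06250

Using E_n = -13.6057 Z² / n² eV with Z = 5:

E_4 = -13.6057 × 5² / 4² = -340.1425 / 16 = -21.25890625000 eV
E_17 = -13.6057 × 5² / 17² = -340.1425 / 289 = -1.17696366782 eV

The ratio is:
E_4/E_17 = (-21.25890625000) / (-1.17696366782)
E_4/E_17 = (-340.1425/16) / (-340.1425/289)
E_4/E_17 = 289/16
E_4/E_17 = 18.06250
(Note: the Z² factors cancel in the ratio.)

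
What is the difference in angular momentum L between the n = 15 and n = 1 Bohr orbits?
1.476e-33 J·s (or 14ℏ)

In the Bohr model, L_n = nℏ where ℏ = 1.05457e-34 J·s.

L_15 = 15ℏ = 1.58186e-33 J·s
L_1 = 1ℏ = 1.05457e-34 J·s

ΔL = L_15 - L_1 = (15 - 1)ℏ = 14ℏ
ΔL = 14 × 1.05457e-34 J·s = 1.476e-33 J·s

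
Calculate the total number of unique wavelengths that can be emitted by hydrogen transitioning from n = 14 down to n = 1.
91

The electron can occupy levels n = 1, 2, ..., 14 during de-excitation — that is m = 14 - 1 + 1 = 14 distinct levels.

The number of distinct spectral lines equals the number of ways to choose 2 of these m levels (each pair gives one possible emission transition):

Number of lines = m(m-1)/2 = 14×13/2 = 91

These correspond to all possible transitions between the 14 levels:
14 → 13, 14 → 12, 14 → 11, 14 → 10, 14 → 9, 14 → 8, 14 → 7, 14 → 6...

Each transition produces a photon with a unique energy (and thus wavelength). This count does not depend on Z.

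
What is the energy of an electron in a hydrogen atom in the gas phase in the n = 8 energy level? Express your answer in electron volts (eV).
-0.212589 eV

The energy levels of a hydrogen-like atom are given by:
E_n = -13.6057 eV / n²

For n = 8:
E_8 = -13.6057 eV / 8²
E_8 = -13.6057 eV / 64
E_8 = -0.212589 eV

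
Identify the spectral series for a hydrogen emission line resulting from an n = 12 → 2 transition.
Balmer series

The spectral series in hydrogen are named based on the final (lower) energy level:
- Lyman series: n_final = 1 (ultraviolet)
- Balmer series: n_final = 2 (visible/near-UV)
- Paschen series: n_final = 3 (infrared)
- Brackett series: n_final = 4 (infrared)
- Pfund series: n_final = 5 (far infrared)

Since this transition ends at n = 2, it belongs to the Balmer series.

For reference, this 12 → 2 line has photon energy
ΔE = 13.6057 eV × (1/2² - 1/12²) = 3.3069410 eV,
corresponding to wavelength λ = hc/ΔE = 1239.84 eV·nm / 3.3069410 eV = 374.921 nm in the visible/near-UV region.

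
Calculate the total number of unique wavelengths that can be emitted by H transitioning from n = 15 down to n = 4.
66

The electron can occupy levels n = 4, 5, ..., 15 during de-excitation — that is m = 15 - 4 + 1 = 12 distinct levels.

The number of distinct spectral lines equals the number of ways to choose 2 of these m levels (each pair gives one possible emission transition):

Number of lines = m(m-1)/2 = 12×11/2 = 66

These correspond to all possible transitions between the 12 levels:
15 → 14, 15 → 13, 15 → 12, 15 → 11, 15 → 10, 15 → 9, 15 → 8, 15 → 7...

Each transition produces a photon with a unique energy (and thus wavelength). This count does not depend on Z.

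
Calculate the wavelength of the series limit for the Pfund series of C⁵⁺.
63.282 nm

The series limit corresponds to the transition from n = ∞ to n = 5.
This is the highest energy (shortest wavelength) transition in the Pfund series.

E_∞ = 0 eV
E_5 = -13.6057 × 6² / 5² = -19.59221 eV

Energy at series limit:
ΔE = E_∞ - E_5 = 0 - (-19.59221) = 19.59221 eV
λ = hc/E = 1239.84 eV·nm / 19.59221 eV = 63.282 nm

This energy equals the ionization energy from the n = 5 state of C⁵⁺.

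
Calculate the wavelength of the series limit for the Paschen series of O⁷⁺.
12.81 nm

The series limit corresponds to the transition from n = ∞ to n = 3.
This is the highest energy (shortest wavelength) transition in the Paschen series.

E_∞ = 0 eV
E_3 = -13.6057 × 8² / 3² = -96.7516 eV

Energy at series limit:
ΔE = E_∞ - E_3 = 0 - (-96.7516) = 96.7516 eV
λ = hc/E = 1239.84 eV·nm / 96.7516 eV = 12.81 nm

This energy equals the ionization energy from the n = 3 state of O⁷⁺.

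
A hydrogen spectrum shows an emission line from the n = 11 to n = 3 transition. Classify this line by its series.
Paschen series

The spectral series in hydrogen are named based on the final (lower) energy level:
- Lyman series: n_final = 1 (ultraviolet)
- Balmer series: n_final = 2 (visible/near-UV)
- Paschen series: n_final = 3 (infrared)
- Brackett series: n_final = 4 (infrared)
- Pfund series: n_final = 5 (far infrared)

Since this transition ends at n = 3, it belongs to the Paschen series.

For reference, this 11 → 3 line has photon energy
ΔE = 13.6057 eV × (1/3² - 1/11²) = 1.3993006 eV,
corresponding to wavelength λ = hc/ΔE = 1239.84 eV·nm / 1.3993006 eV = 886.043 nm in the infrared region.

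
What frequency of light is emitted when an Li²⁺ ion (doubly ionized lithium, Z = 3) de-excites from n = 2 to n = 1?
2.2206e+16 Hz

First, find the transition energy:
E_2 = -13.6057 × 3² / 2² = -30.612825 eV
E_1 = -13.6057 × 3² / 1² = -122.451300 eV
|ΔE| = |E_1 - E_2| = 91.838475 eV

Convert to Joules: E = 91.838475 eV × (1.602177 × 10⁻¹⁹ J/eV) = 1.471415e-17 J

Using E = hf:
f = E/h = 1.471415e-17 J / (6.62607 × 10⁻³⁴ J·s)
f = 2.2206e+16 Hz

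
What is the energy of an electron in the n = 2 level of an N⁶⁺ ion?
-166.67 eV

For hydrogen-like ions, the energy levels scale with Z²:
E_n = -13.6057 Z² / n² eV

For N⁶⁺ (Z = 7) at n = 2:
E_2 = -13.6057 × 7² / 2²
E_2 = -13.6057 × 49 / 4
E_2 = -666.6793 / 4
E_2 = -166.67 eV

The energy is 49 times more negative than hydrogen at the same n due to the stronger nuclear charge.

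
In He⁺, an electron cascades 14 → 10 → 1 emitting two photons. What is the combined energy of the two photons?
54.14513 eV

The energy levels of He⁺ are E_n = -13.6057 × 2² / n² eV.

First transition (14 → 10):
ΔE₁ = |E_10 - E_14|
ΔE₁ = |-0.54422800000 - (-0.27766734694)| = 0.26656065 eV

Second transition (10 → 1):
ΔE₂ = |E_1 - E_10|
ΔE₂ = |-54.42280000000 - (-0.54422800000)| = 53.87857200 eV

Total energy released:
E_total = ΔE₁ + ΔE₂ = 0.26656065 + 53.87857200 = 54.14513 eV

Note: This equals the direct transition 14 → 1: 54.14513 eV ✓
Energy is conserved regardless of the path taken.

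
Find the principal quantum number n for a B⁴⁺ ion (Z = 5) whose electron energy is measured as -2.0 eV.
n = 13

The exact energy levels follow E_n = -13.6057 Z² / n² eV with Z = 5.

The measured value (-2.0 eV) is reported to only 2 significant figures, so we must test candidate n values and see which one matches to that precision.

Candidate energies:
  n = 11:  E = -13.6057 × 5² / 11² = -2.81110 eV
  n = 12:  E = -13.6057 × 5² / 12² = -2.36210 eV
  n = 13:  E = -13.6057 × 5² / 13² = -2.01268 eV  ← matches
  n = 14:  E = -13.6057 × 5² / 14² = -1.73542 eV
  n = 15:  E = -13.6057 × 5² / 15² = -1.51174 eV

Checking against the measurement of -2.0 eV (2 sig figs), only n = 13 agrees:
E_13 = -2.01268 eV, which rounds to -2.0 eV ✓

Therefore n = 13.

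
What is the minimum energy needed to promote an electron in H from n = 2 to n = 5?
2.86 eV

The energy levels of a hydrogen-like atom are E_n = -13.6057 eV / n².

Energy at n = 2: E_2 = -13.6057 / 2² = -3.40143 eV
Energy at n = 5: E_5 = -13.6057 / 5² = -0.54423 eV

The excitation energy is the difference:
ΔE = E_5 - E_2
ΔE = -0.54423 - (-3.40143)
ΔE = 2.86 eV

Since this is positive, energy must be absorbed (photon absorption).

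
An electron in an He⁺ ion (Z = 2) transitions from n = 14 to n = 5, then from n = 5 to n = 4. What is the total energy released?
3.12 eV

The energy levels of He⁺ are E_n = -13.6057 × 2² / n² eV.

First transition (14 → 5):
ΔE₁ = |E_5 - E_14|
ΔE₁ = |-2.17691200 - (-0.27766735)| = 1.89924 eV

Second transition (5 → 4):
ΔE₂ = |E_4 - E_5|
ΔE₂ = |-3.40142500 - (-2.17691200)| = 1.22451 eV

Total energy released:
E_total = ΔE₁ + ΔE₂ = 1.89924 + 1.22451 = 3.12 eV

Note: This equals the direct transition 14 → 4: 3.12 eV ✓
Energy is conserved regardless of the path taken.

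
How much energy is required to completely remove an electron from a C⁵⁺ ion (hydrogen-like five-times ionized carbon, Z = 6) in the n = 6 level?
13.6057 eV

The ionization energy is the energy needed to remove the electron completely (n → ∞).

For a hydrogen-like ion with Z = 6, E_n = -13.6057 Z² / n² eV.

At n = 6: E_6 = -13.6057 × 6² / 6² = -13.6057000 eV
At n = ∞: E_∞ = 0 eV

Ionization energy = E_∞ - E_6 = 0 - (-13.6057000) = 13.6057000 eV
Ionization energy ≈ 13.6057 eV

This is also called the binding energy of the electron in state n = 6.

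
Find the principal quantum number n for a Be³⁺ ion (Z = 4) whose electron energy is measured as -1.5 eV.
n = 12

The exact energy levels follow E_n = -13.6057 Z² / n² eV with Z = 4.

The measured value (-1.5 eV) is reported to only 2 significant figures, so we must test candidate n values and see which one matches to that precision.

Candidate energies:
  n = 10:  E = -13.6057 × 4² / 10² = -2.17691 eV
  n = 11:  E = -13.6057 × 4² / 11² = -1.79910 eV
  n = 12:  E = -13.6057 × 4² / 12² = -1.51174 eV  ← matches
  n = 13:  E = -13.6057 × 4² / 13² = -1.28811 eV
  n = 14:  E = -13.6057 × 4² / 14² = -1.11067 eV

Checking against the measurement of -1.5 eV (2 sig figs), only n = 12 agrees:
E_12 = -1.51174 eV, which rounds to -1.5 eV ✓

Therefore n = 12.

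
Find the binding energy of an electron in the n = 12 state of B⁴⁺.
2.36210 eV

The ionization energy is the energy needed to remove the electron completely (n → ∞).

For a hydrogen-like ion with Z = 5, E_n = -13.6057 Z² / n² eV.

At n = 12: E_12 = -13.6057 × 5² / 12² = -2.36210069 eV
At n = ∞: E_∞ = 0 eV

Ionization energy = E_∞ - E_12 = 0 - (-2.36210069) = 2.36210069 eV
Ionization energy ≈ 2.36210 eV

This is also called the binding energy of the electron in state n = 12.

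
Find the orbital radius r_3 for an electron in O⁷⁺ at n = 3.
0.05953 nm (or 0.59532 Å)

The Bohr radius formula is:
r_n = n² a₀ / Z

where a₀ = 0.05291772 nm is the Bohr radius.

For O⁷⁺ (Z = 8) at n = 3:
r_3 = 3² × 0.05291772 nm / 8
r_3 = 9 × 0.05291772 nm / 8
r_3 = 0.476259 nm / 8
r_3 = 0.05953 nm

The electron orbits at approximately 0.05953 nm from the nucleus.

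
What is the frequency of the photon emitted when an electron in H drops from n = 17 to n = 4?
1.9423e+14 Hz

First, find the transition energy:
E_17 = -13.6057 / 17² = -0.04707855 eV
E_4 = -13.6057 / 4² = -0.85035625 eV
|ΔE| = |E_4 - E_17| = 0.80327770 eV

Convert to Joules: E = 0.80327770 eV × (1.602177 × 10⁻¹⁹ J/eV) = 1.286993e-19 J

Using E = hf:
f = E/h = 1.286993e-19 J / (6.62607 × 10⁻³⁴ J·s)
f = 1.9423e+14 Hz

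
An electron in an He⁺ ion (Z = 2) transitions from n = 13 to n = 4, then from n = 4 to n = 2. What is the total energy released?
13.2837 eV

The energy levels of He⁺ are E_n = -13.6057 × 2² / n² eV.

First transition (13 → 4):
ΔE₁ = |E_4 - E_13|
ΔE₁ = |-3.4014250000 - (-0.3220284024)| = 3.0793966 eV

Second transition (4 → 2):
ΔE₂ = |E_2 - E_4|
ΔE₂ = |-13.6057000000 - (-3.4014250000)| = 10.2042750 eV

Total energy released:
E_total = ΔE₁ + ΔE₂ = 3.0793966 + 10.2042750 = 13.2837 eV

Note: This equals the direct transition 13 → 2: 13.2837 eV ✓
Energy is conserved regardless of the path taken.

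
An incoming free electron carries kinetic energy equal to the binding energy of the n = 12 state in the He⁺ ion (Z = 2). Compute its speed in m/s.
3.64615e+05 m/s (or 0.12162% of c)

The binding energy at n = 12 for He⁺ is:
E_12 = -13.6057 × 2²/12² = -0.377936111 eV
|E_12| = 0.377936111 eV

Convert to Joules:
KE = 0.377936111 eV × (1.602177 × 10⁻¹⁹ J/eV) = 6.0552054e-20 J

Using KE = ½mv²:
v = √(2·KE/m_e)
v = √(2 × 6.0552054e-20 J / 9.10938 × 10⁻³¹ kg)
v = 3.64615e+05 m/s

This is approximately 0.12162% the speed of light.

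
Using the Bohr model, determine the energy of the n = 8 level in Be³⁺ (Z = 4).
-3.40143 eV

For hydrogen-like ions, the energy levels scale with Z²:
E_n = -13.6057 Z² / n² eV

For Be³⁺ (Z = 4) at n = 8:
E_8 = -13.6057 × 4² / 8²
E_8 = -13.6057 × 16 / 64
E_8 = -217.6912 / 64
E_8 = -3.40143 eV

The energy is 16 times more negative than hydrogen at the same n due to the stronger nuclear charge.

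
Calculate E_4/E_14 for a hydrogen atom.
12.250000

Using E_n = -13.6057 Z² / n² eV with Z = 1:

E_4 = -13.6057 / 4² = -13.6057 / 16 = -0.850356250000 eV
E_14 = -13.6057 / 14² = -13.6057 / 196 = -0.069416836735 eV

The ratio is:
E_4/E_14 = (-0.850356250000) / (-0.069416836735)
E_4/E_14 = (-13.6057/16) / (-13.6057/196)
E_4/E_14 = 196/16
E_4/E_14 = 12.250000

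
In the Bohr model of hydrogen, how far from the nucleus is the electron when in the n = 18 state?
17.1453 nm (or 171.4533 Å)

The Bohr radius formula is:
r_n = n² a₀ / Z

where a₀ = 0.0529177 nm is the Bohr radius.

For H (Z = 1) at n = 18:
r_18 = 18² × 0.0529177 nm / 1
r_18 = 324 × 0.0529177 nm / 1
r_18 = 17.14533 nm / 1
r_18 = 17.1453 nm

The electron orbits at approximately 17.1453 nm from the nucleus.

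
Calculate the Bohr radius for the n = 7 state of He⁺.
1.296484 nm (or 12.964842 Å)

The Bohr radius formula is:
r_n = n² a₀ / Z

where a₀ = 0.052917721 nm is the Bohr radius.

For He⁺ (Z = 2) at n = 7:
r_7 = 7² × 0.052917721 nm / 2
r_7 = 49 × 0.052917721 nm / 2
r_7 = 2.5929683 nm / 2
r_7 = 1.296484 nm

The electron orbits at approximately 1.296484 nm from the nucleus.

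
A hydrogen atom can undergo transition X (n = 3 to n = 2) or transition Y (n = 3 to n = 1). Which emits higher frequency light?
3 → 1

Calculate the energy for each transition:

Transition 3 → 2:
ΔE₁ = |E_2 - E_3| = |-13.6057/2² - (-13.6057/3²)|
ΔE₁ = |-3.40142500 - (-1.51174444)| = 1.88968 eV

Transition 3 → 1:
ΔE₂ = |E_1 - E_3| = |-13.6057/1² - (-13.6057/3²)|
ΔE₂ = |-13.60570000 - (-1.51174444)| = 12.09396 eV

Since 12.09396 eV > 1.88968 eV, the transition 3 → 1 emits the more energetic photon.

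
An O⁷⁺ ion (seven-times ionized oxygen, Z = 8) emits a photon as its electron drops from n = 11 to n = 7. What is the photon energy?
10.57431 eV

The energy levels are E_n = -13.6057 Z² eV / n².

Energy at n = 11: E_11 = -13.6057 × 8² / 11² = -7.19640331 eV
Energy at n = 7: E_7 = -13.6057 × 8² / 7² = -17.77071020 eV

For emission (electron falling to lower state), the photon energy is:
E_photon = E_11 - E_7 = |-7.19640331 - (-17.77071020)|
E_photon = 10.57431 eV

This energy is carried away by the emitted photon.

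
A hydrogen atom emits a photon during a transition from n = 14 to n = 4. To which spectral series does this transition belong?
Brackett series

The spectral series in hydrogen are named based on the final (lower) energy level:
- Lyman series: n_final = 1 (ultraviolet)
- Balmer series: n_final = 2 (visible/near-UV)
- Paschen series: n_final = 3 (infrared)
- Brackett series: n_final = 4 (infrared)
- Pfund series: n_final = 5 (far infrared)

Since this transition ends at n = 4, it belongs to the Brackett series.

For reference, this 14 → 4 line has photon energy
ΔE = 13.6057 eV × (1/4² - 1/14²) = 0.78093941327 eV,
corresponding to wavelength λ = hc/ΔE = 1239.84 eV·nm / 0.78093941327 eV = 1587.62636 nm in the infrared region.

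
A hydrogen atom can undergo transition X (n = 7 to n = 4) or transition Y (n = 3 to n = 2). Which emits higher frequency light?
3 → 2

Calculate the energy for each transition:

Transition 7 → 4:
ΔE₁ = |E_4 - E_7| = |-13.6057/4² - (-13.6057/7²)|
ΔE₁ = |-0.8503562500 - (-0.2776673469)| = 0.5726889 eV

Transition 3 → 2:
ΔE₂ = |E_2 - E_3| = |-13.6057/2² - (-13.6057/3²)|
ΔE₂ = |-3.4014250000 - (-1.5117444444)| = 1.8896806 eV

Since 1.8896806 eV > 0.5726889 eV, the transition 3 → 2 emits the more energetic photon.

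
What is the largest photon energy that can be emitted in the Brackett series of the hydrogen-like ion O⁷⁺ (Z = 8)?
54.42280 eV

The series limit corresponds to the transition from n = ∞ to n = 4.
This is the highest energy (shortest wavelength) transition in the Brackett series.

E_∞ = 0 eV
E_4 = -13.6057 × 8² / 4² = -54.42280 eV

Energy at series limit:
ΔE = E_∞ - E_4 = 0 - (-54.42280) = 54.42280 eV

This energy equals the ionization energy from the n = 4 state of O⁷⁺.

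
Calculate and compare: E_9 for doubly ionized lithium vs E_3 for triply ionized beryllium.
Be³⁺ at n = 3 (E = -24.1879 eV)

Using E_n = -13.6057 Z² / n² eV:

Li²⁺ (Z = 3) at n = 9:
E = -13.6057 × 3² / 9² = -13.6057 × 9 / 81 = -1.5117444 eV

Be³⁺ (Z = 4) at n = 3:
E = -13.6057 × 4² / 3² = -13.6057 × 16 / 9 = -24.1879111 eV

Since -24.1879111 eV < -1.5117444 eV,
Be³⁺ at n = 3 is more tightly bound (requires more energy to ionize).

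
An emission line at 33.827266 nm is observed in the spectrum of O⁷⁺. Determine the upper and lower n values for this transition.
n = 7 → n = 4

First, find the photon energy from the wavelength (hc = 1239.84 eV·nm):
E = hc/λ = 1239.84 eV·nm / 33.827266 nm = 36.652090 eV

The energy levels of O⁷⁺ satisfy E_n = -13.6057 × 8² / n² eV, so an emission n_i → n_f releases
ΔE = 13.6057 × 8² × (1/n_f² − 1/n_i²) eV.

Setting ΔE equal to the photon energy:
1/n_f² − 1/n_i² = 36.652090 / (13.6057 × 8²) = 0.042091837

Since 1/n_i² must be positive, we need 1/n_f² > 0.042091837, i.e. n_f ≤ 4. For each allowed n_f, solve n_i = (1/n_f² − 0.042091837)^(−1/2) and check whether it is a whole number:
  n_f = 1: 1/n_i² = 1.000000000 − 0.042091837 = 0.957908163 → n_i = 1.022  (not an integer) ✗
  n_f = 2: 1/n_i² = 0.250000000 − 0.042091837 = 0.207908163 → n_i = 2.193  (not an integer) ✗
  n_f = 3: 1/n_i² = 0.111111111 − 0.042091837 = 0.069019274 → n_i = 3.806  (not an integer) ✗
  n_f = 4: 1/n_i² = 0.062500000 − 0.042091837 = 0.020408163 → n_i = 7.000  → integer, n_i = 7 ✓

Only n_f = 4 gives an integer upper level, n_i = 7.

The transition is from n = 7 to n = 4 (emission).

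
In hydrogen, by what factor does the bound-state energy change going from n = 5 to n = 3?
2.777778

Using E_n = -13.6057 Z² / n² eV with Z = 1:

E_3 = -13.6057 / 3² = -13.6057 / 9 = -1.511744444444 eV
E_5 = -13.6057 / 5² = -13.6057 / 25 = -0.544228000000 eV

The ratio is:
E_3/E_5 = (-1.511744444444) / (-0.544228000000)
E_3/E_5 = (-13.6057/9) / (-13.6057/25)
E_3/E_5 = 25/9
E_3/E_5 = 2.777778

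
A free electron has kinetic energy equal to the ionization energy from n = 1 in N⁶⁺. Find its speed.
1.531e+07 m/s (or 5.108154% of c)

The binding energy at n = 1 for N⁶⁺ is:
E_1 = -13.6057 × 7²/1² = -666.67930000 eV
|E_1| = 666.67930000 eV

Convert to Joules:
KE = 666.67930000 eV × (1.602177 × 10⁻¹⁹ J/eV) = 1.06814e-16 J

Using KE = ½mv²:
v = √(2·KE/m_e)
v = √(2 × 1.06814e-16 J / 9.10938 × 10⁻³¹ kg)
v = 1.531e+07 m/s

This is approximately 5.108154% the speed of light.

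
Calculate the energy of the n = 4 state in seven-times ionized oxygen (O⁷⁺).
-54.4228 eV

For hydrogen-like ions, the energy levels scale with Z²:
E_n = -13.6057 Z² / n² eV

For O⁷⁺ (Z = 8) at n = 4:
E_4 = -13.6057 × 8² / 4²
E_4 = -13.6057 × 64 / 16
E_4 = -870.7648 / 16
E_4 = -54.4228 eV

The energy is 64 times more negative than hydrogen at the same n due to the stronger nuclear charge.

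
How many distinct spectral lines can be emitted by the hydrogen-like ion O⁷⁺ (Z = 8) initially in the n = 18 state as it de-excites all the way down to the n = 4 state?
105

The electron can occupy levels n = 4, 5, ..., 18 during de-excitation — that is m = 18 - 4 + 1 = 15 distinct levels.

The number of distinct spectral lines equals the number of ways to choose 2 of these m levels (each pair gives one possible emission transition):

Number of lines = m(m-1)/2 = 15×14/2 = 105

These correspond to all possible transitions between the 15 levels:
18 → 17, 18 → 16, 18 → 15, 18 → 14, 18 → 13, 18 → 12, 18 → 11, 18 → 10...

Each transition produces a photon with a unique energy (and thus wavelength). This count does not depend on Z.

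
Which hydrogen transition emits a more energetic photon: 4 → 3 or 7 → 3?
7 → 3

Calculate the energy for each transition:

Transition 4 → 3:
ΔE₁ = |E_3 - E_4| = |-13.6057/3² - (-13.6057/4²)|
ΔE₁ = |-1.5117444444 - (-0.8503562500)| = 0.6613882 eV

Transition 7 → 3:
ΔE₂ = |E_3 - E_7| = |-13.6057/3² - (-13.6057/7²)|
ΔE₂ = |-1.5117444444 - (-0.2776673469)| = 1.2340771 eV

Since 1.2340771 eV > 0.6613882 eV, the transition 7 → 3 emits the more energetic photon.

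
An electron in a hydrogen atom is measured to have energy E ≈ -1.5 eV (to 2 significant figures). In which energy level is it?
n = 3

The exact energy levels follow E_n = -13.6057 eV / n².

The measured value (-1.5 eV) is reported to only 2 significant figures, so we must test candidate n values and see which one matches to that precision.

Candidate energies:
  n = 1:  E = -13.6057/1² = -13.605700 eV
  n = 2:  E = -13.6057/2² = -3.401425 eV
  n = 3:  E = -13.6057/3² = -1.511744 eV  ← matches
  n = 4:  E = -13.6057/4² = -0.850356 eV
  n = 5:  E = -13.6057/5² = -0.544228 eV

Checking against the measurement of -1.5 eV (2 sig figs), only n = 3 agrees:
E_3 = -1.511744 eV, which rounds to -1.5 eV ✓

Therefore n = 3.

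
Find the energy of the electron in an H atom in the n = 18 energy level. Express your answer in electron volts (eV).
-0.041993 eV

The energy levels of a hydrogen-like atom are given by:
E_n = -13.6057 eV / n²

For n = 18:
E_18 = -13.6057 eV / 18²
E_18 = -13.6057 eV / 324
E_18 = -0.041993 eV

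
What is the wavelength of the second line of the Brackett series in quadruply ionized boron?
104.98 nm

The lines of a series are numbered from the longest wavelength (smallest ΔE) outward; the second line is the transition from n = n_f + 2 to n_f.
The Brackett series has all transitions ending at n_f = 4.

For B⁴⁺ (Z = 5), the second line (β-line) is the jump from n = 6 to n = 4:
E_6 = -13.6057 × 5² / 6² = -9.44840 eV
E_4 = -13.6057 × 5² / 4² = -21.25891 eV
ΔE = E_6 - E_4 = 11.81051 eV

λ = hc/E = 1239.84 eV·nm / 11.81051 eV
λ = 104.98 nm

This is the β-line of the Brackett series in B⁴⁺.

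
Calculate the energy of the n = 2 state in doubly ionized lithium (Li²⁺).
-30.612825 eV

For hydrogen-like ions, the energy levels scale with Z²:
E_n = -13.6057 Z² / n² eV

For Li²⁺ (Z = 3) at n = 2:
E_2 = -13.6057 × 3² / 2²
E_2 = -13.6057 × 9 / 4
E_2 = -122.4513 / 4
E_2 = -30.612825 eV

The energy is 9 times more negative than hydrogen at the same n due to the stronger nuclear charge.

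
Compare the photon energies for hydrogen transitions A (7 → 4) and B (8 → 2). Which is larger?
8 → 2

Calculate the energy for each transition:

Transition 7 → 4:
ΔE₁ = |E_4 - E_7| = |-13.6057/4² - (-13.6057/7²)|
ΔE₁ = |-0.85035625 - (-0.27766735)| = 0.57269 eV

Transition 8 → 2:
ΔE₂ = |E_2 - E_8| = |-13.6057/2² - (-13.6057/8²)|
ΔE₂ = |-3.40142500 - (-0.21258906)| = 3.18884 eV

Since 3.18884 eV > 0.57269 eV, the transition 8 → 2 emits the more energetic photon.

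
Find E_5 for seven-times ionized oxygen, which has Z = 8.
-34.83059 eV

For hydrogen-like ions, the energy levels scale with Z²:
E_n = -13.6057 Z² / n² eV

For O⁷⁺ (Z = 8) at n = 5:
E_5 = -13.6057 × 8² / 5²
E_5 = -13.6057 × 64 / 25
E_5 = -870.7648 / 25
E_5 = -34.83059 eV

The energy is 64 times more negative than hydrogen at the same n due to the stronger nuclear charge.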